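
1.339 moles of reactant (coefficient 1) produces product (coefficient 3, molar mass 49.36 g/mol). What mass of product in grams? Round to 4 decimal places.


Use the coefficient ratio to convert reactant moles to product moles, then multiply by the product's molar mass.
moles_P = moles_R * (coeff_P / coeff_R) = 1.339 * (3/1) = 4.017
mass_P = moles_P * M_P = 4.017 * 49.36
mass_P = 198.27912 g, rounded to 4 dp:

198.2791 g


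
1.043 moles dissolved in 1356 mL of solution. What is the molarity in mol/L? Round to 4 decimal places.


Convert volume to liters: V_L = V_mL / 1000.
V_L = 1356 / 1000 = 1.356 L
M = n / V_L = 1.043 / 1.356
M = 0.76917404 mol/L, rounded to 4 dp:

0.7692 mol/L


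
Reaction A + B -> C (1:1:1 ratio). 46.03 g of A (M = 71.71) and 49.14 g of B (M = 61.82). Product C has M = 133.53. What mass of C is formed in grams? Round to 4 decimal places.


Find moles of each reactant; the smaller value is the limiting reagent in a 1:1:1 reaction, so moles_C equals moles of the limiter.
n_A = mass_A / M_A = 46.03 / 71.71 = 0.641891 mol
n_B = mass_B / M_B = 49.14 / 61.82 = 0.794888 mol
Limiting reagent: A (smaller), n_limiting = 0.641891 mol
mass_C = n_limiting * M_C = 0.641891 * 133.53
mass_C = 85.71170523 g, rounded to 4 dp:

85.7117 g


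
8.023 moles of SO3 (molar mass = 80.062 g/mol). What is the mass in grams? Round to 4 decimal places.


mass = n * M
mass = 8.023 * 80.062
mass = 642.337426 g, rounded to 4 dp:

642.3374 g


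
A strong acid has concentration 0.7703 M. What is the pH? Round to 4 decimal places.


A strong acid dissociates completely, so [H+] equals the given concentration.
pH = -log10([H+]) = -log10(0.7703)
pH = 0.1133401, rounded to 4 dp:

0.1133


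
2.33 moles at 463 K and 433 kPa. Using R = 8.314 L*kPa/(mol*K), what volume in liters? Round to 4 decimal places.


PV = nRT, solve for V = nRT / P.
nRT = 2.33 * 8.314 * 463 = 8969.0601
V = 8969.0601 / 433
V = 20.71376467 L, rounded to 4 dp:

20.7138 L


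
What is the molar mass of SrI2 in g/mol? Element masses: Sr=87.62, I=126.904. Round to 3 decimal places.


M = sum(count * atomic_mass) over atoms.
M = 1*87.62 + 2*126.904
M = 87.62 + 253.808
M = 341.428 g/mol, rounded to 3 dp:

341.428 g/mol


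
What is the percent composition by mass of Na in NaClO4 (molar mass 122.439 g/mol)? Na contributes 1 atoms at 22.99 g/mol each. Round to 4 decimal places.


pct = 100 * (n_elem * M_elem) / M_total
mass_contribution = 1 * 22.99 = 22.99 g/mol
pct = 100 * 22.99 / 122.439
pct = 18.77669697 %, rounded to 4 dp:

18.7767 %


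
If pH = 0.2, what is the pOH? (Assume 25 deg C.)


At 25 deg C, pH + pOH = 14.
pOH = 14 - pH = 14 - 0.2
pOH = 13.8:

13.80


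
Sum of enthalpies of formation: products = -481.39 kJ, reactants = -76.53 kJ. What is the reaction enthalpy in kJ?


dH_rxn = sum(dH_f products) - sum(dH_f reactants)
dH_rxn = -481.39 - (-76.53)
dH_rxn = -404.86 kJ:

-404.86 kJ


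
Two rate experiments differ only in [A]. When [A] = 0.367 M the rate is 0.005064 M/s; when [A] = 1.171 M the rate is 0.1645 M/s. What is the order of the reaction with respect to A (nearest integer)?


Rate is proportional to [A]^n, so rate2/rate1 = ([A]2/[A]1)^n. Take logs to solve for n.
rate2/rate1 = 0.1645 / 0.005064 = 32.4842
[A]2/[A]1 = 1.171 / 0.367 = 3.1907
n = ln(32.4842) / ln(3.1907) = 3.0
Nearest integer order:

3


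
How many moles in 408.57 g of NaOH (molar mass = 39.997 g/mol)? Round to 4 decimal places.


n = mass / M
n = 408.57 / 39.997
n = 10.21501613 mol, rounded to 4 dp:

10.2150 mol


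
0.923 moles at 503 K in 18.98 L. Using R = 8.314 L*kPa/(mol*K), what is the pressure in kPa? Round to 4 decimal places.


PV = nRT, solve for P = nRT / V.
nRT = 0.923 * 8.314 * 503 = 3859.9325
P = 3859.9325 / 18.98
P = 203.36841412 kPa, rounded to 4 dp:

203.3684 kPa


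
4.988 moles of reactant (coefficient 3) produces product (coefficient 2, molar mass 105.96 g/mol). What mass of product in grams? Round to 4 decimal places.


Use the coefficient ratio to convert reactant moles to product moles, then multiply by the product's molar mass.
moles_P = moles_R * (coeff_P / coeff_R) = 4.988 * (2/3) = 3.325333
mass_P = moles_P * M_P = 3.325333 * 105.96
mass_P = 352.35228468 g, rounded to 4 dp:

352.3523 g


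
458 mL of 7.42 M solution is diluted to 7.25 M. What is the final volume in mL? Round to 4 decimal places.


Dilution: M1*V1 = M2*V2, solve for V2.
V2 = M1*V1 / M2
V2 = 7.42 * 458 / 7.25
V2 = 3398.36 / 7.25
V2 = 468.73931034 mL, rounded to 4 dp:

468.7393 mL


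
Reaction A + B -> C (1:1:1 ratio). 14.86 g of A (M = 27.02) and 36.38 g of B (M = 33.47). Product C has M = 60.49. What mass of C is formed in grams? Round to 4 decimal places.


Find moles of each reactant; the smaller value is the limiting reagent in a 1:1:1 reaction, so moles_C equals moles of the limiter.
n_A = mass_A / M_A = 14.86 / 27.02 = 0.549963 mol
n_B = mass_B / M_B = 36.38 / 33.47 = 1.086944 mol
Limiting reagent: A (smaller), n_limiting = 0.549963 mol
mass_C = n_limiting * M_C = 0.549963 * 60.49
mass_C = 33.26726187 g, rounded to 4 dp:

33.2673 g


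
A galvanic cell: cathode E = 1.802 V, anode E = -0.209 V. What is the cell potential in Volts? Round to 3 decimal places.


Standard cell potential: E_cell = E_cathode - E_anode.
E_cell = 1.802 - (-0.209)
E_cell = 2.011 V, rounded to 3 dp:

2.011 V


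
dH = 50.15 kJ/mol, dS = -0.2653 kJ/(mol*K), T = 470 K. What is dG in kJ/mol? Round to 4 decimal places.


Gibbs: dG = dH - T*dS (consistent units, dS already in kJ/(mol*K)).
T*dS = 470 * -0.2653 = -124.691
dG = 50.15 - (-124.691)
dG = 174.841 kJ/mol, rounded to 4 dp:

174.8410 kJ/mol


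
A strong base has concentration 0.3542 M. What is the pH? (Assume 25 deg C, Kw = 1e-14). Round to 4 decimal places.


A strong base dissociates completely, so [OH-] equals the given concentration.
pOH = -log10([OH-]) = -log10(0.3542) = 0.450751
pH = 14 - pOH = 14 - 0.450751
pH = 13.549249, rounded to 4 dp:

13.5492


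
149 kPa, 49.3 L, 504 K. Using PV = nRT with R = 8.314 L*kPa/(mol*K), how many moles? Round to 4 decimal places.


PV = nRT, solve for n = PV / (RT).
PV = 149 * 49.3 = 7345.7
RT = 8.314 * 504 = 4190.256
n = 7345.7 / 4190.256
n = 1.75304325 mol, rounded to 4 dp:

1.7530 mol


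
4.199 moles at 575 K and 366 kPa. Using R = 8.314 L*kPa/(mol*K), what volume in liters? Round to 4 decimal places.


PV = nRT, solve for V = nRT / P.
nRT = 4.199 * 8.314 * 575 = 20073.5294
V = 20073.5294 / 366
V = 54.84570874 L, rounded to 4 dp:

54.8457 L


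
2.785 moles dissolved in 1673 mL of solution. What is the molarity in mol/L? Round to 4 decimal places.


Convert volume to liters: V_L = V_mL / 1000.
V_L = 1673 / 1000 = 1.673 L
M = n / V_L = 2.785 / 1.673
M = 1.66467424 mol/L, rounded to 4 dp:

1.6647 mol/L


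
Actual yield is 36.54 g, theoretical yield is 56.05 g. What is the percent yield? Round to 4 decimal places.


% yield = 100 * actual / theoretical
% yield = 100 * 36.54 / 56.05
% yield = 65.19179304 %, rounded to 4 dp:

65.1918 %


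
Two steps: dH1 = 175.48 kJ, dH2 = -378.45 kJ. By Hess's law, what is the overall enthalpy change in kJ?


Hess's law: enthalpy is a state function, so add the step enthalpies.
dH_total = dH1 + dH2 = 175.48 + (-378.45)
dH_total = -202.97 kJ:

-202.97 kJ


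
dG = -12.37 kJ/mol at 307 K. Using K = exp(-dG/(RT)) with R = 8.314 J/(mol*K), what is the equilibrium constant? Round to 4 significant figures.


dG is in kJ/mol; multiply by 1000 to match R in J/(mol*K).
RT = 8.314 * 307 = 2552.398 J/mol
exponent = -dG*1000 / (RT) = -(-12.37*1000) / 2552.398 = 4.84642285
K = exp(4.84642285)
K = 127.28426, rounded to 4 significant figures:

127.3


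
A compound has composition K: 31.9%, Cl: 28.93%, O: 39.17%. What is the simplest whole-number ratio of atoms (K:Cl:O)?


Assume 100 g of compound, divide each mass% by atomic mass to get moles, then normalize by the smallest to get a raw atom ratio.
Moles per 100 g: K: 31.9/39.098 = 0.8159, Cl: 28.93/35.453 = 0.816, O: 39.17/15.999 = 2.4483
Raw ratio (divide by min = 0.8159): K: 1.0, Cl: 1.0, O: 3.001
Multiply by 1 to clear fractions: K: 1.0 ~= 1, Cl: 1.0 ~= 1, O: 3.001 ~= 3
Reduce by GCD to get the simplest whole-number ratio:

1:1:3


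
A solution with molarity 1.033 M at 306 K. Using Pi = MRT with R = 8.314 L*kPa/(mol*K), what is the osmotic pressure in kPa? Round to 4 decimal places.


Osmotic pressure (van't Hoff): Pi = M*R*T.
RT = 8.314 * 306 = 2544.084
Pi = 1.033 * 2544.084
Pi = 2628.038772 kPa, rounded to 4 dp:

2628.0388 kPa


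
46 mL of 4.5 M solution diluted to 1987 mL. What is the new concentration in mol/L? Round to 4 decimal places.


Dilution: M1*V1 = M2*V2, solve for M2.
M2 = M1*V1 / V2
M2 = 4.5 * 46 / 1987
M2 = 207.0 / 1987
M2 = 0.10417715 mol/L, rounded to 4 dp:

0.1042 mol/L


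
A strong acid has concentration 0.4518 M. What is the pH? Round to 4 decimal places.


A strong acid dissociates completely, so [H+] equals the given concentration.
pH = -log10([H+]) = -log10(0.4518)
pH = 0.34505377, rounded to 4 dp:

0.3451


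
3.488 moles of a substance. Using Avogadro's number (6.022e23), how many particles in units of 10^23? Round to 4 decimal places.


N = n * NA, then divide by 1e23 for the requested units.
N / 1e23 = n * 6.022
N / 1e23 = 3.488 * 6.022
N / 1e23 = 21.004736, rounded to 4 dp:

21.0047


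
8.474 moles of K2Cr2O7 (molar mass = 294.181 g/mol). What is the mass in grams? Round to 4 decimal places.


mass = n * M
mass = 8.474 * 294.181
mass = 2492.889794 g, rounded to 4 dp:

2492.8898 g


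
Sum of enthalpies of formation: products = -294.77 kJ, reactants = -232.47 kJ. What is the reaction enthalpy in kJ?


dH_rxn = sum(dH_f products) - sum(dH_f reactants)
dH_rxn = -294.77 - (-232.47)
dH_rxn = -62.3 kJ:

-62.30 kJ


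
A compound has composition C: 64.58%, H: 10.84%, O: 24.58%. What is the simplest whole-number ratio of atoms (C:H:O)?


Assume 100 g of compound, divide each mass% by atomic mass to get moles, then normalize by the smallest to get a raw atom ratio.
Moles per 100 g: C: 64.58/12.011 = 5.3767, H: 10.84/1.008 = 10.754, O: 24.58/15.999 = 1.5363
Raw ratio (divide by min = 1.5363): C: 3.5, H: 7.0, O: 1.0
Multiply by 2 to clear fractions: C: 6.999 ~= 7, H: 13.999 ~= 14, O: 2.0 ~= 2
Reduce by GCD to get the simplest whole-number ratio:

7:14:2


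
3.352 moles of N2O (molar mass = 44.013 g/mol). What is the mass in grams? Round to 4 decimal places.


mass = n * M
mass = 3.352 * 44.013
mass = 147.531576 g, rounded to 4 dp:

147.5316 g


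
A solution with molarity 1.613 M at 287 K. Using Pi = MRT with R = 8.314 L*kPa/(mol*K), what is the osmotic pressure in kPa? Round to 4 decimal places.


Osmotic pressure (van't Hoff): Pi = M*R*T.
RT = 8.314 * 287 = 2386.118
Pi = 1.613 * 2386.118
Pi = 3848.808334 kPa, rounded to 4 dp:

3848.8083 kPa


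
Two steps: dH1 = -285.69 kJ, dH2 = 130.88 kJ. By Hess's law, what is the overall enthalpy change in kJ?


Hess's law: enthalpy is a state function, so add the step enthalpies.
dH_total = dH1 + dH2 = -285.69 + (130.88)
dH_total = -154.81 kJ:

-154.81 kJ


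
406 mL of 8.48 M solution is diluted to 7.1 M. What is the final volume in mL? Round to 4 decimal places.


Dilution: M1*V1 = M2*V2, solve for V2.
V2 = M1*V1 / M2
V2 = 8.48 * 406 / 7.1
V2 = 3442.88 / 7.1
V2 = 484.91267606 mL, rounded to 4 dp:

484.9127 mL


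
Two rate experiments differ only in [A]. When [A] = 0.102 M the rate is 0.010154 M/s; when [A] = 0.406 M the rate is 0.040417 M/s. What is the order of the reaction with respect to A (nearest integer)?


Rate is proportional to [A]^n, so rate2/rate1 = ([A]2/[A]1)^n. Take logs to solve for n.
rate2/rate1 = 0.040417 / 0.010154 = 3.9804
[A]2/[A]1 = 0.406 / 0.102 = 3.9804
n = ln(3.9804) / ln(3.9804) = 1.0
Nearest integer order:

1


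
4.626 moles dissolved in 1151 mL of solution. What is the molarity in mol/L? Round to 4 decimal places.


Convert volume to liters: V_L = V_mL / 1000.
V_L = 1151 / 1000 = 1.151 L
M = n / V_L = 4.626 / 1.151
M = 4.01911381 mol/L, rounded to 4 dp:

4.0191 mol/L


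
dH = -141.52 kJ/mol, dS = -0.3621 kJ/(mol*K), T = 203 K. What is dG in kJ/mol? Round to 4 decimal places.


Gibbs: dG = dH - T*dS (consistent units, dS already in kJ/(mol*K)).
T*dS = 203 * -0.3621 = -73.5063
dG = -141.52 - (-73.5063)
dG = -68.0137 kJ/mol, rounded to 4 dp:

-68.0137 kJ/mol


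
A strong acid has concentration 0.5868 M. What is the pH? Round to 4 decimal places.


A strong acid dissociates completely, so [H+] equals the given concentration.
pH = -log10([H+]) = -log10(0.5868)
pH = 0.23150989, rounded to 4 dp:

0.2315


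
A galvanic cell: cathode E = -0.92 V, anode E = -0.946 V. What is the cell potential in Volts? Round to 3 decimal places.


Standard cell potential: E_cell = E_cathode - E_anode.
E_cell = -0.92 - (-0.946)
E_cell = 0.026 V, rounded to 3 dp:

0.026 V


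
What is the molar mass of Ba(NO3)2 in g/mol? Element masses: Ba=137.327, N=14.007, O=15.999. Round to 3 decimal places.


M = sum(count * atomic_mass) over atoms.
M = 1*137.327 + 2*14.007 + 6*15.999
M = 137.327 + 28.014 + 95.994
M = 261.335 g/mol, rounded to 3 dp:

261.335 g/mol


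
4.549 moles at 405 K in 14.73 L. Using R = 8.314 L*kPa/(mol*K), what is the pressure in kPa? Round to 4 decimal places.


PV = nRT, solve for P = nRT / V.
nRT = 4.549 * 8.314 * 405 = 15317.2563
P = 15317.2563 / 14.73
P = 1039.86804481 kPa, rounded to 4 dp:

1039.8680 kPa


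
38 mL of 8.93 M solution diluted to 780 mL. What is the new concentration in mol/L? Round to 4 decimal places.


Dilution: M1*V1 = M2*V2, solve for M2.
M2 = M1*V1 / V2
M2 = 8.93 * 38 / 780
M2 = 339.34 / 780
M2 = 0.43505128 mol/L, rounded to 4 dp:

0.4351 mol/L


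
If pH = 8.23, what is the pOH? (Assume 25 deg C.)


At 25 deg C, pH + pOH = 14.
pOH = 14 - pH = 14 - 8.23
pOH = 5.77:

5.77


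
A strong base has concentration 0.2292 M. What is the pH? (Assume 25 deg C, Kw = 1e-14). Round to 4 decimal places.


A strong base dissociates completely, so [OH-] equals the given concentration.
pOH = -log10([OH-]) = -log10(0.2292) = 0.639785
pH = 14 - pOH = 14 - 0.639785
pH = 13.360215, rounded to 4 dp:

13.3602


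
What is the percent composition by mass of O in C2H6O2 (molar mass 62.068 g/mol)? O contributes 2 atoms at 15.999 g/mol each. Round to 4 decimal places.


pct = 100 * (n_elem * M_elem) / M_total
mass_contribution = 2 * 15.999 = 31.998 g/mol
pct = 100 * 31.998 / 62.068
pct = 51.55313527 %, rounded to 4 dp:

51.5531 %


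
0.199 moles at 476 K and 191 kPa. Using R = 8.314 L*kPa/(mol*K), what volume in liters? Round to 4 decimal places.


PV = nRT, solve for V = nRT / P.
nRT = 0.199 * 8.314 * 476 = 787.5353
V = 787.5353 / 191
V = 4.12322147 L, rounded to 4 dp:

4.1232 L


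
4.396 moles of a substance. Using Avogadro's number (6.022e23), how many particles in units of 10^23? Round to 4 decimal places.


N = n * NA, then divide by 1e23 for the requested units.
N / 1e23 = n * 6.022
N / 1e23 = 4.396 * 6.022
N / 1e23 = 26.472712, rounded to 4 dp:

26.4727


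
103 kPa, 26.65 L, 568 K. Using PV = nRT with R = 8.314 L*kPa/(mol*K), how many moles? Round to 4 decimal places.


PV = nRT, solve for n = PV / (RT).
PV = 103 * 26.65 = 2744.95
RT = 8.314 * 568 = 4722.352
n = 2744.95 / 4722.352
n = 0.58126755 mol, rounded to 4 dp:

0.5813 mol


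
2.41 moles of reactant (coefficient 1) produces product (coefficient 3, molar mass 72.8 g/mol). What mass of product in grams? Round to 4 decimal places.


Use the coefficient ratio to convert reactant moles to product moles, then multiply by the product's molar mass.
moles_P = moles_R * (coeff_P / coeff_R) = 2.41 * (3/1) = 7.23
mass_P = moles_P * M_P = 7.23 * 72.8
mass_P = 526.344 g, rounded to 4 dp:

526.3440 g


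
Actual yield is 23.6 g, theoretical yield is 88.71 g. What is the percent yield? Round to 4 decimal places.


% yield = 100 * actual / theoretical
% yield = 100 * 23.6 / 88.71
% yield = 26.60353962 %, rounded to 4 dp:

26.6035 %


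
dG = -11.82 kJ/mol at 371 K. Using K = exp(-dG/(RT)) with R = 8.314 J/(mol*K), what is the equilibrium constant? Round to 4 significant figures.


dG is in kJ/mol; multiply by 1000 to match R in J/(mol*K).
RT = 8.314 * 371 = 3084.494 J/mol
exponent = -dG*1000 / (RT) = -(-11.82*1000) / 3084.494 = 3.832071
K = exp(3.832071)
K = 46.158033, rounded to 4 significant figures:

46.16


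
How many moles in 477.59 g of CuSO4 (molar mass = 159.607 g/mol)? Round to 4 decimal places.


n = mass / M
n = 477.59 / 159.607
n = 2.99228731 mol, rounded to 4 dp:

2.9923 mol


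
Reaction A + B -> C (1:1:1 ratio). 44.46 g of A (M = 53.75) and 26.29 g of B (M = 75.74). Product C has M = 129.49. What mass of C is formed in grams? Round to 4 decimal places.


Find moles of each reactant; the smaller value is the limiting reagent in a 1:1:1 reaction, so moles_C equals moles of the limiter.
n_A = mass_A / M_A = 44.46 / 53.75 = 0.827163 mol
n_B = mass_B / M_B = 26.29 / 75.74 = 0.347109 mol
Limiting reagent: B (smaller), n_limiting = 0.347109 mol
mass_C = n_limiting * M_C = 0.347109 * 129.49
mass_C = 44.94714441 g, rounded to 4 dp:

44.9471 g


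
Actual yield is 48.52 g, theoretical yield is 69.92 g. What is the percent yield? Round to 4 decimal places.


% yield = 100 * actual / theoretical
% yield = 100 * 48.52 / 69.92
% yield = 69.39359268 %, rounded to 4 dp:

69.3936 %


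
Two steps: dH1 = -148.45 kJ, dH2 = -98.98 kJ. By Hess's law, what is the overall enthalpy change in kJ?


Hess's law: enthalpy is a state function, so add the step enthalpies.
dH_total = dH1 + dH2 = -148.45 + (-98.98)
dH_total = -247.43 kJ:

-247.43 kJ


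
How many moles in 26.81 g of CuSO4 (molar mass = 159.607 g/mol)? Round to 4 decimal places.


n = mass / M
n = 26.81 / 159.607
n = 0.16797509 mol, rounded to 4 dp:

0.1680 mol


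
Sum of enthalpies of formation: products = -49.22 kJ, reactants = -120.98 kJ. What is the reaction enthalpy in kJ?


dH_rxn = sum(dH_f products) - sum(dH_f reactants)
dH_rxn = -49.22 - (-120.98)
dH_rxn = 71.76 kJ:

71.76 kJ


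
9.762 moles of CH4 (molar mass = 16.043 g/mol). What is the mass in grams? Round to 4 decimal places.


mass = n * M
mass = 9.762 * 16.043
mass = 156.611766 g, rounded to 4 dp:

156.6118 g


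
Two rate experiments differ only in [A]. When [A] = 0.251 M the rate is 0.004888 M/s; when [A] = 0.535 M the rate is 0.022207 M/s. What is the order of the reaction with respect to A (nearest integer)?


Rate is proportional to [A]^n, so rate2/rate1 = ([A]2/[A]1)^n. Take logs to solve for n.
rate2/rate1 = 0.022207 / 0.004888 = 4.5432
[A]2/[A]1 = 0.535 / 0.251 = 2.1315
n = ln(4.5432) / ln(2.1315) = 2.0
Nearest integer order:

2


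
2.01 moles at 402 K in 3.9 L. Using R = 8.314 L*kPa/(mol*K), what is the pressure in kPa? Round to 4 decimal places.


PV = nRT, solve for P = nRT / V.
nRT = 2.01 * 8.314 * 402 = 6717.8783
P = 6717.8783 / 3.9
P = 1722.53289744 kPa, rounded to 4 dp:

1722.5329 kPa


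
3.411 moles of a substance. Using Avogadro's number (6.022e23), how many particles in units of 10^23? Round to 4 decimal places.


N = n * NA, then divide by 1e23 for the requested units.
N / 1e23 = n * 6.022
N / 1e23 = 3.411 * 6.022
N / 1e23 = 20.541042, rounded to 4 dp:

20.5410


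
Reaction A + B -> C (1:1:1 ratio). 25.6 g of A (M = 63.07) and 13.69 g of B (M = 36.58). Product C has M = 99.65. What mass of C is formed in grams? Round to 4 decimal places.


Find moles of each reactant; the smaller value is the limiting reagent in a 1:1:1 reaction, so moles_C equals moles of the limiter.
n_A = mass_A / M_A = 25.6 / 63.07 = 0.405898 mol
n_B = mass_B / M_B = 13.69 / 36.58 = 0.374248 mol
Limiting reagent: B (smaller), n_limiting = 0.374248 mol
mass_C = n_limiting * M_C = 0.374248 * 99.65
mass_C = 37.2938132 g, rounded to 4 dp:

37.2938 g


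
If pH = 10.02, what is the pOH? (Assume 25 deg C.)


At 25 deg C, pH + pOH = 14.
pOH = 14 - pH = 14 - 10.02
pOH = 3.98:

3.98


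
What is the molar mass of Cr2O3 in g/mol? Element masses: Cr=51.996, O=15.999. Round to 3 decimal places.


M = sum(count * atomic_mass) over atoms.
M = 2*51.996 + 3*15.999
M = 103.992 + 47.997
M = 151.989 g/mol, rounded to 3 dp:

151.989 g/mol


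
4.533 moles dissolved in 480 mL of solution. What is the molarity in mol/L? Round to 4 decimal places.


Convert volume to liters: V_L = V_mL / 1000.
V_L = 480 / 1000 = 0.48 L
M = n / V_L = 4.533 / 0.48
M = 9.44375 mol/L, rounded to 4 dp:

9.4438 mol/L


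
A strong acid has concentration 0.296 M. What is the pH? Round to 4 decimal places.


A strong acid dissociates completely, so [H+] equals the given concentration.
pH = -log10([H+]) = -log10(0.296)
pH = 0.52870829, rounded to 4 dp:

0.5287


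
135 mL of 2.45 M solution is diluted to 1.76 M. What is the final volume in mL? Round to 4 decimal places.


Dilution: M1*V1 = M2*V2, solve for V2.
V2 = M1*V1 / M2
V2 = 2.45 * 135 / 1.76
V2 = 330.75 / 1.76
V2 = 187.92613636 mL, rounded to 4 dp:

187.9261 mL


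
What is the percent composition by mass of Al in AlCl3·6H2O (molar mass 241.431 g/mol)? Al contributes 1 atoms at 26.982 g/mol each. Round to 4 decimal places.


pct = 100 * (n_elem * M_elem) / M_total
mass_contribution = 1 * 26.982 = 26.982 g/mol
pct = 100 * 26.982 / 241.431
pct = 11.17586391 %, rounded to 4 dp:

11.1759 %


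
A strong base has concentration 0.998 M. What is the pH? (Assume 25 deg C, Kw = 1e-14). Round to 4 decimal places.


A strong base dissociates completely, so [OH-] equals the given concentration.
pOH = -log10([OH-]) = -log10(0.998) = 0.000869
pH = 14 - pOH = 14 - 0.000869
pH = 13.999131, rounded to 4 dp:

13.9991


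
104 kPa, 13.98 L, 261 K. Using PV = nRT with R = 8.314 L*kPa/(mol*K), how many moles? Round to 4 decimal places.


PV = nRT, solve for n = PV / (RT).
PV = 104 * 13.98 = 1453.92
RT = 8.314 * 261 = 2169.954
n = 1453.92 / 2169.954
n = 0.67002342 mol, rounded to 4 dp:

0.6700 mol


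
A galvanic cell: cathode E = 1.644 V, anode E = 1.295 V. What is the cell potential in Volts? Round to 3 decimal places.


Standard cell potential: E_cell = E_cathode - E_anode.
E_cell = 1.644 - (1.295)
E_cell = 0.349 V, rounded to 3 dp:

0.349 V


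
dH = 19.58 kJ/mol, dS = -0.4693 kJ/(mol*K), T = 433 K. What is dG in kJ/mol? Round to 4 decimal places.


Gibbs: dG = dH - T*dS (consistent units, dS already in kJ/(mol*K)).
T*dS = 433 * -0.4693 = -203.2069
dG = 19.58 - (-203.2069)
dG = 222.7869 kJ/mol, rounded to 4 dp:

222.7869 kJ/mol


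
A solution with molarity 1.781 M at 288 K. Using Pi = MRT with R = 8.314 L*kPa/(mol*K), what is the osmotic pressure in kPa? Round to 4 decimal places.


Osmotic pressure (van't Hoff): Pi = M*R*T.
RT = 8.314 * 288 = 2394.432
Pi = 1.781 * 2394.432
Pi = 4264.483392 kPa, rounded to 4 dp:

4264.4834 kPa


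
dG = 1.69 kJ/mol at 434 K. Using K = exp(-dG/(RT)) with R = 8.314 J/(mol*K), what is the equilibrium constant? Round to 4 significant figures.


dG is in kJ/mol; multiply by 1000 to match R in J/(mol*K).
RT = 8.314 * 434 = 3608.276 J/mol
exponent = -dG*1000 / (RT) = -(1.69*1000) / 3608.276 = -0.46836772
K = exp(-0.46836772)
K = 0.62602328, rounded to 4 significant figures:

0.6260


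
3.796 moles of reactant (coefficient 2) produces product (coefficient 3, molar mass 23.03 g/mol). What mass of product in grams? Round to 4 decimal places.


Use the coefficient ratio to convert reactant moles to product moles, then multiply by the product's molar mass.
moles_P = moles_R * (coeff_P / coeff_R) = 3.796 * (3/2) = 5.694
mass_P = moles_P * M_P = 5.694 * 23.03
mass_P = 131.13282 g, rounded to 4 dp:

131.1328 g


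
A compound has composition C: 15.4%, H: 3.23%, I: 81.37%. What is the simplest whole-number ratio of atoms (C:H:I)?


Assume 100 g of compound, divide each mass% by atomic mass to get moles, then normalize by the smallest to get a raw atom ratio.
Moles per 100 g: C: 15.4/12.011 = 1.2822, H: 3.23/1.008 = 3.2044, I: 81.37/126.904 = 0.6412
Raw ratio (divide by min = 0.6412): C: 2.0, H: 4.998, I: 1.0
Multiply by 1 to clear fractions: C: 2.0 ~= 2, H: 4.998 ~= 5, I: 1.0 ~= 1
Reduce by GCD to get the simplest whole-number ratio:

2:5:1


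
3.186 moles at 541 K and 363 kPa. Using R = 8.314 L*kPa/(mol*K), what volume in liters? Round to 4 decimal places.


PV = nRT, solve for V = nRT / P.
nRT = 3.186 * 8.314 * 541 = 14330.2266
V = 14330.2266 / 363
V = 39.47720826 L, rounded to 4 dp:

39.4772 L


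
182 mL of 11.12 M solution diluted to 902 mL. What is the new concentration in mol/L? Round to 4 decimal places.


Dilution: M1*V1 = M2*V2, solve for M2.
M2 = M1*V1 / V2
M2 = 11.12 * 182 / 902
M2 = 2023.84 / 902
M2 = 2.24372506 mol/L, rounded to 4 dp:

2.2437 mol/L


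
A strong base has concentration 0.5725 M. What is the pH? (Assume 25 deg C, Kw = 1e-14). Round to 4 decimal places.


A strong base dissociates completely, so [OH-] equals the given concentration.
pOH = -log10([OH-]) = -log10(0.5725) = 0.242225
pH = 14 - pOH = 14 - 0.242225
pH = 13.757775, rounded to 4 dp:

13.7578


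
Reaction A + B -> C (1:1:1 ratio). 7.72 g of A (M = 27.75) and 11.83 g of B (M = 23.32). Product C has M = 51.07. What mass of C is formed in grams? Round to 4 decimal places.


Find moles of each reactant; the smaller value is the limiting reagent in a 1:1:1 reaction, so moles_C equals moles of the limiter.
n_A = mass_A / M_A = 7.72 / 27.75 = 0.278198 mol
n_B = mass_B / M_B = 11.83 / 23.32 = 0.50729 mol
Limiting reagent: A (smaller), n_limiting = 0.278198 mol
mass_C = n_limiting * M_C = 0.278198 * 51.07
mass_C = 14.20757186 g, rounded to 4 dp:

14.2076 g


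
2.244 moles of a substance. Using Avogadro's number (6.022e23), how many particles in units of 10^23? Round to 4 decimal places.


N = n * NA, then divide by 1e23 for the requested units.
N / 1e23 = n * 6.022
N / 1e23 = 2.244 * 6.022
N / 1e23 = 13.513368, rounded to 4 dp:

13.5134


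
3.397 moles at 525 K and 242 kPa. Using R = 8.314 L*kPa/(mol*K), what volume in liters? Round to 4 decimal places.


PV = nRT, solve for V = nRT / P.
nRT = 3.397 * 8.314 * 525 = 14827.3954
V = 14827.3954 / 242
V = 61.27022893 L, rounded to 4 dp:

61.2702 L


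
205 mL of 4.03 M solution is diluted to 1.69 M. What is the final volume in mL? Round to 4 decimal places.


Dilution: M1*V1 = M2*V2, solve for V2.
V2 = M1*V1 / M2
V2 = 4.03 * 205 / 1.69
V2 = 826.15 / 1.69
V2 = 488.84615385 mL, rounded to 4 dp:

488.8462 mL


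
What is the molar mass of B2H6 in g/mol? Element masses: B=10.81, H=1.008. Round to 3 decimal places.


M = sum(count * atomic_mass) over atoms.
M = 2*10.81 + 6*1.008
M = 21.62 + 6.048
M = 27.668 g/mol, rounded to 3 dp:

27.668 g/mol


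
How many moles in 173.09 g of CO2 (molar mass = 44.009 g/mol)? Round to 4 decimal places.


n = mass / M
n = 173.09 / 44.009
n = 3.93305915 mol, rounded to 4 dp:

3.9331 mol


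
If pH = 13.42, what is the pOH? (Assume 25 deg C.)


At 25 deg C, pH + pOH = 14.
pOH = 14 - pH = 14 - 13.42
pOH = 0.58:

0.58


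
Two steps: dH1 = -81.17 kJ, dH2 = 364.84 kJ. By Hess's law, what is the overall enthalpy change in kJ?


Hess's law: enthalpy is a state function, so add the step enthalpies.
dH_total = dH1 + dH2 = -81.17 + (364.84)
dH_total = 283.67 kJ:

283.67 kJ


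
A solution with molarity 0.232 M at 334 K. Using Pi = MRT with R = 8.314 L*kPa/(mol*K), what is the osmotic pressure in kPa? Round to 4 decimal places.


Osmotic pressure (van't Hoff): Pi = M*R*T.
RT = 8.314 * 334 = 2776.876
Pi = 0.232 * 2776.876
Pi = 644.235232 kPa, rounded to 4 dp:

644.2352 kPa


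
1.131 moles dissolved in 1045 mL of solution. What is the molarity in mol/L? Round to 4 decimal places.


Convert volume to liters: V_L = V_mL / 1000.
V_L = 1045 / 1000 = 1.045 L
M = n / V_L = 1.131 / 1.045
M = 1.08229665 mol/L, rounded to 4 dp:

1.0823 mol/L


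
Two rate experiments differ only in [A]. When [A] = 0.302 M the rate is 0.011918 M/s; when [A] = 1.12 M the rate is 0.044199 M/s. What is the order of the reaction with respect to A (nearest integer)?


Rate is proportional to [A]^n, so rate2/rate1 = ([A]2/[A]1)^n. Take logs to solve for n.
rate2/rate1 = 0.044199 / 0.011918 = 3.7086
[A]2/[A]1 = 1.12 / 0.302 = 3.7086
n = ln(3.7086) / ln(3.7086) = 1.0
Nearest integer order:

1


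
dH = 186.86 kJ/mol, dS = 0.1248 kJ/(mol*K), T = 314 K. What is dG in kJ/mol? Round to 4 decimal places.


Gibbs: dG = dH - T*dS (consistent units, dS already in kJ/(mol*K)).
T*dS = 314 * 0.1248 = 39.1872
dG = 186.86 - (39.1872)
dG = 147.6728 kJ/mol, rounded to 4 dp:

147.6728 kJ/mol


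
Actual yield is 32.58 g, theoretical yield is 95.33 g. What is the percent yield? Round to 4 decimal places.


% yield = 100 * actual / theoretical
% yield = 100 * 32.58 / 95.33
% yield = 34.17602014 %, rounded to 4 dp:

34.1760 %


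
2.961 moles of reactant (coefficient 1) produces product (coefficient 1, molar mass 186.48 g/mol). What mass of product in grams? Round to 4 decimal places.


Use the coefficient ratio to convert reactant moles to product moles, then multiply by the product's molar mass.
moles_P = moles_R * (coeff_P / coeff_R) = 2.961 * (1/1) = 2.961
mass_P = moles_P * M_P = 2.961 * 186.48
mass_P = 552.16728 g, rounded to 4 dp:

552.1673 g


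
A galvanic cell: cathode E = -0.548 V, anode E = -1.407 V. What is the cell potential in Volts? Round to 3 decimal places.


Standard cell potential: E_cell = E_cathode - E_anode.
E_cell = -0.548 - (-1.407)
E_cell = 0.859 V, rounded to 3 dp:

0.859 V


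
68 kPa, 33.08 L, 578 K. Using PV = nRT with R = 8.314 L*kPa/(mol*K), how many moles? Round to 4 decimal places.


PV = nRT, solve for n = PV / (RT).
PV = 68 * 33.08 = 2249.44
RT = 8.314 * 578 = 4805.492
n = 2249.44 / 4805.492
n = 0.46809775 mol, rounded to 4 dp:

0.4681 mol


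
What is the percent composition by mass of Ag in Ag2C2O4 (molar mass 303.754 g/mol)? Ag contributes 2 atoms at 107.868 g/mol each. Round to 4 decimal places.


pct = 100 * (n_elem * M_elem) / M_total
mass_contribution = 2 * 107.868 = 215.736 g/mol
pct = 100 * 215.736 / 303.754
pct = 71.02326225 %, rounded to 4 dp:

71.0233 %


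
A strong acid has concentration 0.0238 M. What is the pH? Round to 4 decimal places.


A strong acid dissociates completely, so [H+] equals the given concentration.
pH = -log10([H+]) = -log10(0.0238)
pH = 1.62342304, rounded to 4 dp:

1.6234


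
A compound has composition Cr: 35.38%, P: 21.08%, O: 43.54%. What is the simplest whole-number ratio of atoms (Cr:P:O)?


Assume 100 g of compound, divide each mass% by atomic mass to get moles, then normalize by the smallest to get a raw atom ratio.
Moles per 100 g: Cr: 35.38/51.996 = 0.6804, P: 21.08/30.974 = 0.6806, O: 43.54/15.999 = 2.7214
Raw ratio (divide by min = 0.6804): Cr: 1.0, P: 1.0, O: 4.0
Multiply by 1 to clear fractions: Cr: 1.0 ~= 1, P: 1.0 ~= 1, O: 4.0 ~= 4
Reduce by GCD to get the simplest whole-number ratio:

1:1:4


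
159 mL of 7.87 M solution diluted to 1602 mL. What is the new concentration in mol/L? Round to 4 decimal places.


Dilution: M1*V1 = M2*V2, solve for M2.
M2 = M1*V1 / V2
M2 = 7.87 * 159 / 1602
M2 = 1251.33 / 1602
M2 = 0.78110487 mol/L, rounded to 4 dp:

0.7811 mol/L


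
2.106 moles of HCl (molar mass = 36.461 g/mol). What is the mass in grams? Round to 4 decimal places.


mass = n * M
mass = 2.106 * 36.461
mass = 76.786866 g, rounded to 4 dp:

76.7869 g


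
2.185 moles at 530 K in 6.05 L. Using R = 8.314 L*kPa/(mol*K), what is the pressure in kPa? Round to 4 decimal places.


PV = nRT, solve for P = nRT / V.
nRT = 2.185 * 8.314 * 530 = 9628.0277
P = 9628.0277 / 6.05
P = 1591.40953719 kPa, rounded to 4 dp:

1591.4095 kPa


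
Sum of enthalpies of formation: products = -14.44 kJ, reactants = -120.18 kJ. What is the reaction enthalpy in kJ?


dH_rxn = sum(dH_f products) - sum(dH_f reactants)
dH_rxn = -14.44 - (-120.18)
dH_rxn = 105.74 kJ:

105.74 kJ


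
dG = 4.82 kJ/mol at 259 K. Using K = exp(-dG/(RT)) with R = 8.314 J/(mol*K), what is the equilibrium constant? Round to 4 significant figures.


dG is in kJ/mol; multiply by 1000 to match R in J/(mol*K).
RT = 8.314 * 259 = 2153.326 J/mol
exponent = -dG*1000 / (RT) = -(4.82*1000) / 2153.326 = -2.23839772
K = exp(-2.23839772)
K = 0.10662922, rounded to 4 significant figures:

0.1066


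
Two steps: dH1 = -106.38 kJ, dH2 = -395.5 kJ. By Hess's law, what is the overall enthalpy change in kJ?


Hess's law: enthalpy is a state function, so add the step enthalpies.
dH_total = dH1 + dH2 = -106.38 + (-395.5)
dH_total = -501.88 kJ:

-501.88 kJ


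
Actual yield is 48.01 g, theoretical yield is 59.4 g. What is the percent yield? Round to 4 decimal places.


% yield = 100 * actual / theoretical
% yield = 100 * 48.01 / 59.4
% yield = 80.82491582 %, rounded to 4 dp:

80.8249 %


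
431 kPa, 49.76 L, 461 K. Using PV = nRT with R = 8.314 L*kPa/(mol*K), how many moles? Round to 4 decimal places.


PV = nRT, solve for n = PV / (RT).
PV = 431 * 49.76 = 21446.56
RT = 8.314 * 461 = 3832.754
n = 21446.56 / 3832.754
n = 5.59560045 mol, rounded to 4 dp:

5.5956 mol


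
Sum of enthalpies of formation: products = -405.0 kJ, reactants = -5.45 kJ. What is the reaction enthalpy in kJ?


dH_rxn = sum(dH_f products) - sum(dH_f reactants)
dH_rxn = -405.0 - (-5.45)
dH_rxn = -399.55 kJ:

-399.55 kJ


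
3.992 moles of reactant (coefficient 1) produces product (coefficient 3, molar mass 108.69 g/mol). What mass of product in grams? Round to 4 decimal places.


Use the coefficient ratio to convert reactant moles to product moles, then multiply by the product's molar mass.
moles_P = moles_R * (coeff_P / coeff_R) = 3.992 * (3/1) = 11.976
mass_P = moles_P * M_P = 11.976 * 108.69
mass_P = 1301.67144 g, rounded to 4 dp:

1301.6714 g


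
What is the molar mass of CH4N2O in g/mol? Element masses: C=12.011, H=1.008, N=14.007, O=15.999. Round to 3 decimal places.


M = sum(count * atomic_mass) over atoms.
M = 1*12.011 + 4*1.008 + 2*14.007 + 1*15.999
M = 12.011 + 4.032 + 28.014 + 15.999
M = 60.056 g/mol, rounded to 3 dp:

60.056 g/mol


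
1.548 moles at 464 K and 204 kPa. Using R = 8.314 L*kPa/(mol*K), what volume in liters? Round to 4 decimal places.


PV = nRT, solve for V = nRT / P.
nRT = 1.548 * 8.314 * 464 = 5971.7134
V = 5971.7134 / 204
V = 29.2731049 L, rounded to 4 dp:

29.2731 L


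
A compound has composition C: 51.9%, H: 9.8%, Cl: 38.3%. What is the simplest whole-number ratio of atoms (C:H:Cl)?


Assume 100 g of compound, divide each mass% by atomic mass to get moles, then normalize by the smallest to get a raw atom ratio.
Moles per 100 g: C: 51.9/12.011 = 4.321, H: 9.8/1.008 = 9.7222, Cl: 38.3/35.453 = 1.0803
Raw ratio (divide by min = 1.0803): C: 4.0, H: 9.0, Cl: 1.0
Multiply by 1 to clear fractions: C: 4.0 ~= 4, H: 9.0 ~= 9, Cl: 1.0 ~= 1
Reduce by GCD to get the simplest whole-number ratio:

4:9:1


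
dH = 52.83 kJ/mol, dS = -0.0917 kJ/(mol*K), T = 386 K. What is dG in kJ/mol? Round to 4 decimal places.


Gibbs: dG = dH - T*dS (consistent units, dS already in kJ/(mol*K)).
T*dS = 386 * -0.0917 = -35.3962
dG = 52.83 - (-35.3962)
dG = 88.2262 kJ/mol, rounded to 4 dp:

88.2262 kJ/mol


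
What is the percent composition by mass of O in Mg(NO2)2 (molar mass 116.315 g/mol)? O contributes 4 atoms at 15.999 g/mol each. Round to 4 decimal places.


pct = 100 * (n_elem * M_elem) / M_total
mass_contribution = 4 * 15.999 = 63.996 g/mol
pct = 100 * 63.996 / 116.315
pct = 55.01955896 %, rounded to 4 dp:

55.0196 %


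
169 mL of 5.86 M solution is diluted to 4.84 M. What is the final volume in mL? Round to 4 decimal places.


Dilution: M1*V1 = M2*V2, solve for V2.
V2 = M1*V1 / M2
V2 = 5.86 * 169 / 4.84
V2 = 990.34 / 4.84
V2 = 204.61570248 mL, rounded to 4 dp:

204.6157 mL


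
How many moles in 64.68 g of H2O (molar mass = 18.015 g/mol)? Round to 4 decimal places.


n = mass / M
n = 64.68 / 18.015
n = 3.59034138 mol, rounded to 4 dp:

3.5903 mol


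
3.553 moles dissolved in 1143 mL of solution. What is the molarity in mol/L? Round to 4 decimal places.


Convert volume to liters: V_L = V_mL / 1000.
V_L = 1143 / 1000 = 1.143 L
M = n / V_L = 3.553 / 1.143
M = 3.10848644 mol/L, rounded to 4 dp:

3.1085 mol/L


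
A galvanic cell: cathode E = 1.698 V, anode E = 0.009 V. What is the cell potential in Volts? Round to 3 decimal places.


Standard cell potential: E_cell = E_cathode - E_anode.
E_cell = 1.698 - (0.009)
E_cell = 1.689 V, rounded to 3 dp:

1.689 V


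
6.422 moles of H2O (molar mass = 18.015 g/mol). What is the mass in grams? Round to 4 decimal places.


mass = n * M
mass = 6.422 * 18.015
mass = 115.69233 g, rounded to 4 dp:

115.6923 g


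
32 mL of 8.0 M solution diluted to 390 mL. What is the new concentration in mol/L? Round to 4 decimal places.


Dilution: M1*V1 = M2*V2, solve for M2.
M2 = M1*V1 / V2
M2 = 8.0 * 32 / 390
M2 = 256.0 / 390
M2 = 0.65641026 mol/L, rounded to 4 dp:

0.6564 mol/L


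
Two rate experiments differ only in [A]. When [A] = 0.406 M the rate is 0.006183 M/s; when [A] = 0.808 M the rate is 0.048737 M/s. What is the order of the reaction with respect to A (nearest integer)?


Rate is proportional to [A]^n, so rate2/rate1 = ([A]2/[A]1)^n. Take logs to solve for n.
rate2/rate1 = 0.048737 / 0.006183 = 7.8824
[A]2/[A]1 = 0.808 / 0.406 = 1.9901
n = ln(7.8824) / ln(1.9901) = 3.0
Nearest integer order:

3


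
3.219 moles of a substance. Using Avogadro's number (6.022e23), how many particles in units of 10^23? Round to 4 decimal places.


N = n * NA, then divide by 1e23 for the requested units.
N / 1e23 = n * 6.022
N / 1e23 = 3.219 * 6.022
N / 1e23 = 19.384818, rounded to 4 dp:

19.3848


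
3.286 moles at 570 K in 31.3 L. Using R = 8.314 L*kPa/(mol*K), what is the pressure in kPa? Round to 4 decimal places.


PV = nRT, solve for P = nRT / V.
nRT = 3.286 * 8.314 * 570 = 15572.2883
P = 15572.2883 / 31.3
P = 497.51719808 kPa, rounded to 4 dp:

497.5172 kPa


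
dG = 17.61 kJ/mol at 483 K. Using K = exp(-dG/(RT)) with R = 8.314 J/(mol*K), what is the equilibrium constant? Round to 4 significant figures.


dG is in kJ/mol; multiply by 1000 to match R in J/(mol*K).
RT = 8.314 * 483 = 4015.662 J/mol
exponent = -dG*1000 / (RT) = -(17.61*1000) / 4015.662 = -4.38532924
K = exp(-4.38532924)
K = 0.012458786, rounded to 4 significant figures:

0.01246


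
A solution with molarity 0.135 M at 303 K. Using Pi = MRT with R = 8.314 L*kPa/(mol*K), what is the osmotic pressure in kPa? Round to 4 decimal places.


Osmotic pressure (van't Hoff): Pi = M*R*T.
RT = 8.314 * 303 = 2519.142
Pi = 0.135 * 2519.142
Pi = 340.08417 kPa, rounded to 4 dp:

340.0842 kPa


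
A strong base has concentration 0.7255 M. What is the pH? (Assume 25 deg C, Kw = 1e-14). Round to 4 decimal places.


A strong base dissociates completely, so [OH-] equals the given concentration.
pOH = -log10([OH-]) = -log10(0.7255) = 0.139363
pH = 14 - pOH = 14 - 0.139363
pH = 13.860637, rounded to 4 dp:

13.8606


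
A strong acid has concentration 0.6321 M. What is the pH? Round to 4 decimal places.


A strong acid dissociates completely, so [H+] equals the given concentration.
pH = -log10([H+]) = -log10(0.6321)
pH = 0.19921421, rounded to 4 dp:

0.1992


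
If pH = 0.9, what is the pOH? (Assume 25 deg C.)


At 25 deg C, pH + pOH = 14.
pOH = 14 - pH = 14 - 0.9
pOH = 13.1:

13.10


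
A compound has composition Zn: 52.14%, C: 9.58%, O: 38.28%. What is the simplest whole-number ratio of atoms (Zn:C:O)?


Assume 100 g of compound, divide each mass% by atomic mass to get moles, then normalize by the smallest to get a raw atom ratio.
Moles per 100 g: Zn: 52.14/65.38 = 0.7975, C: 9.58/12.011 = 0.7976, O: 38.28/15.999 = 2.3926
Raw ratio (divide by min = 0.7975): Zn: 1.0, C: 1.0, O: 3.0
Multiply by 1 to clear fractions: Zn: 1.0 ~= 1, C: 1.0 ~= 1, O: 3.0 ~= 3
Reduce by GCD to get the simplest whole-number ratio:

1:1:3
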